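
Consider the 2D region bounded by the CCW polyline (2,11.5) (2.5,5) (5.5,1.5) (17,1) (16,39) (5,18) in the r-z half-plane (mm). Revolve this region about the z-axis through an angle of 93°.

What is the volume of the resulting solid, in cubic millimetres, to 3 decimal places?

Volume = 6149.091 mm³

Profile (r,z), 6 vertices: (2,11.5) (2.5,5) (5.5,1.5) (17,1) (16,39) (5,18)
edge 0: (2,11.5)→(2.5,5)  cross = 2·5 − 2.5·11.5 = -18.7500; (r_i+r_j)·cross = 4.5·-18.7500 = -84.3750
edge 1: (2.5,5)→(5.5,1.5)  cross = 2.5·1.5 − 5.5·5 = -23.7500; (r_i+r_j)·cross = 8·-23.7500 = -190.0000
edge 2: (5.5,1.5)→(17,1)  cross = 5.5·1 − 17·1.5 = -20.0000; (r_i+r_j)·cross = 22.5·-20.0000 = -450.0000
edge 3: (17,1)→(16,39)  cross = 17·39 − 16·1 = 647.0000; (r_i+r_j)·cross = 33·647.0000 = 21351.0000
edge 4: (16,39)→(5,18)  cross = 16·18 − 5·39 = 93.0000; (r_i+r_j)·cross = 21·93.0000 = 1953.0000
edge 5: (5,18)→(2,11.5)  cross = 5·11.5 − 2·18 = 21.5000; (r_i+r_j)·cross = 7·21.5000 = 150.5000
Σcross = 699.0000 → A = |Σcross|/2 = 349.5000 mm²
Σ(r_i+r_j)·cross = 22730.1250 → first moment M = |Σ|/6 = 3788.3542
R_c = M/A = 3788.3542/349.5000 = 10.8394 mm
θ = 93° = 1.623156 rad
V = θ·R_c·A = 1.623156·10.8394·349.5000 = 6149.091 mm³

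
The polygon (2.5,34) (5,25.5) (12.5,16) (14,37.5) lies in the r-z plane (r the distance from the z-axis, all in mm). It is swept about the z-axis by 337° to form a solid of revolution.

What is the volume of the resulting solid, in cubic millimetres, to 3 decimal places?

Volume = 7663.933 mm³

Profile (r,z), 4 vertices: (2.5,34) (5,25.5) (12.5,16) (14,37.5)
edge 0: (2.5,34)→(5,25.5)  cross = 2.5·25.5 − 5·34 = -106.2500; (r_i+r_j)·cross = 7.5·-106.2500 = -796.8750
edge 1: (5,25.5)→(12.5,16)  cross = 5·16 − 12.5·25.5 = -238.7500; (r_i+r_j)·cross = 17.5·-238.7500 = -4178.1250
edge 2: (12.5,16)→(14,37.5)  cross = 12.5·37.5 − 14·16 = 244.7500; (r_i+r_j)·cross = 26.5·244.7500 = 6485.8750
edge 3: (14,37.5)→(2.5,34)  cross = 14·34 − 2.5·37.5 = 382.2500; (r_i+r_j)·cross = 16.5·382.2500 = 6307.1250
Σcross = 282.0000 → A = |Σcross|/2 = 141.0000 mm²
Σ(r_i+r_j)·cross = 7818.0000 → first moment M = |Σ|/6 = 1303.0000
R_c = M/A = 1303.0000/141.0000 = 9.2411 mm
θ = 337° = 5.881760 rad
V = θ·R_c·A = 5.881760·9.2411·141.0000 = 7663.933 mm³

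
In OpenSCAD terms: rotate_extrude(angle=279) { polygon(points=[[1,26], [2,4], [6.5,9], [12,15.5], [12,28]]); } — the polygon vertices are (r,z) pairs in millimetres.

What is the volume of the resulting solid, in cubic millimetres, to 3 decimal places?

Volume = 5637.120 mm³

Profile (r,z), 5 vertices: (1,26) (2,4) (6.5,9) (12,15.5) (12,28)
edge 0: (1,26)→(2,4)  cross = 1·4 − 2·26 = -48.0000; (r_i+r_j)·cross = 3·-48.0000 = -144.0000
edge 1: (2,4)→(6.5,9)  cross = 2·9 − 6.5·4 = -8.0000; (r_i+r_j)·cross = 8.5·-8.0000 = -68.0000
edge 2: (6.5,9)→(12,15.5)  cross = 6.5·15.5 − 12·9 = -7.2500; (r_i+r_j)·cross = 18.5·-7.2500 = -134.1250
edge 3: (12,15.5)→(12,28)  cross = 12·28 − 12·15.5 = 150.0000; (r_i+r_j)·cross = 24·150.0000 = 3600.0000
edge 4: (12,28)→(1,26)  cross = 12·26 − 1·28 = 284.0000; (r_i+r_j)·cross = 13·284.0000 = 3692.0000
Σcross = 370.7500 → A = |Σcross|/2 = 185.3750 mm²
Σ(r_i+r_j)·cross = 6945.8750 → first moment M = |Σ|/6 = 1157.6458
R_c = M/A = 1157.6458/185.3750 = 6.2449 mm
θ = 279° = 4.869469 rad
V = θ·R_c·A = 4.869469·6.2449·185.3750 = 5637.120 mm³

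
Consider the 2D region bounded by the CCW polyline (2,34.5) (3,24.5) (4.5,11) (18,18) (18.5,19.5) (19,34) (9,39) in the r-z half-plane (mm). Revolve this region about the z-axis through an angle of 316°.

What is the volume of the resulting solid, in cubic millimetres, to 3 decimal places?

Profile (r,z), 7 vertices: (2,34.5) (3,24.5) (4.5,11) (18,18) (18.5,19.5) (19,34) (9,39)
edge 0: (2,34.5)→(3,24.5)  cross = 2·24.5 − 3·34.5 = -54.5000; (r_i+r_j)·cross = 5·-54.5000 = -272.5000
edge 1: (3,24.5)→(4.5,11)  cross = 3·11 − 4.5·24.5 = -77.2500; (r_i+r_j)·cross = 7.5·-77.2500 = -579.3750
edge 2: (4.5,11)→(18,18)  cross = 4.5·18 − 18·11 = -117.0000; (r_i+r_j)·cross = 22.5·-117.0000 = -2632.5000
edge 3: (18,18)→(18.5,19.5)  cross = 18·19.5 − 18.5·18 = 18.0000; (r_i+r_j)·cross = 36.5·18.0000 = 657.0000
edge 4: (18.5,19.5)→(19,34)  cross = 18.5·34 − 19·19.5 = 258.5000; (r_i+r_j)·cross = 37.5·258.5000 = 9693.7500
edge 5: (19,34)→(9,39)  cross = 19·39 − 9·34 = 435.0000; (r_i+r_j)·cross = 28·435.0000 = 12180.0000
edge 6: (9,39)→(2,34.5)  cross = 9·34.5 − 2·39 = 232.5000; (r_i+r_j)·cross = 11·232.5000 = 2557.5000
Σcross = 695.2500 → A = |Σcross|/2 = 347.6250 mm²
Σ(r_i+r_j)·cross = 21603.8750 → first moment M = |Σ|/6 = 3600.6458
R_c = M/A = 3600.6458/347.6250 = 10.3578 mm
θ = 316° = 5.515240 rad
V = θ·R_c·A = 5.515240·10.3578·347.6250 = 19858.427 mm³

Volume = 19858.427 mm³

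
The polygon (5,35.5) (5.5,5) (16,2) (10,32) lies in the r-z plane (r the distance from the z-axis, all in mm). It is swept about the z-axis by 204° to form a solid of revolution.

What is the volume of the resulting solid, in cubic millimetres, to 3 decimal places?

Volume = 7385.531 mm³

Profile (r,z), 4 vertices: (5,35.5) (5.5,5) (16,2) (10,32)
edge 0: (5,35.5)→(5.5,5)  cross = 5·5 − 5.5·35.5 = -170.2500; (r_i+r_j)·cross = 10.5·-170.2500 = -1787.6250
edge 1: (5.5,5)→(16,2)  cross = 5.5·2 − 16·5 = -69.0000; (r_i+r_j)·cross = 21.5·-69.0000 = -1483.5000
edge 2: (16,2)→(10,32)  cross = 16·32 − 10·2 = 492.0000; (r_i+r_j)·cross = 26·492.0000 = 12792.0000
edge 3: (10,32)→(5,35.5)  cross = 10·35.5 − 5·32 = 195.0000; (r_i+r_j)·cross = 15·195.0000 = 2925.0000
Σcross = 447.7500 → A = |Σcross|/2 = 223.8750 mm²
Σ(r_i+r_j)·cross = 12445.8750 → first moment M = |Σ|/6 = 2074.3125
R_c = M/A = 2074.3125/223.8750 = 9.2655 mm
θ = 204° = 3.560472 rad
V = θ·R_c·A = 3.560472·9.2655·223.8750 = 7385.531 mm³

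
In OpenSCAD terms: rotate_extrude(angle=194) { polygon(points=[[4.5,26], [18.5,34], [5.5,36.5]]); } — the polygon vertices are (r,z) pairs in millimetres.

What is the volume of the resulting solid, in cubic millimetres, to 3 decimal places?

Profile (r,z), 3 vertices: (4.5,26) (18.5,34) (5.5,36.5)
edge 0: (4.5,26)→(18.5,34)  cross = 4.5·34 − 18.5·26 = -328.0000; (r_i+r_j)·cross = 23·-328.0000 = -7544.0000
edge 1: (18.5,34)→(5.5,36.5)  cross = 18.5·36.5 − 5.5·34 = 488.2500; (r_i+r_j)·cross = 24·488.2500 = 11718.0000
edge 2: (5.5,36.5)→(4.5,26)  cross = 5.5·26 − 4.5·36.5 = -21.2500; (r_i+r_j)·cross = 10·-21.2500 = -212.5000
Σcross = 139.0000 → A = |Σcross|/2 = 69.5000 mm²
Σ(r_i+r_j)·cross = 3961.5000 → first moment M = |Σ|/6 = 660.2500
R_c = M/A = 660.2500/69.5000 = 9.5000 mm
θ = 194° = 3.385939 rad
V = θ·R_c·A = 3.385939·9.5000·69.5000 = 2235.566 mm³

Volume = 2235.566 mm³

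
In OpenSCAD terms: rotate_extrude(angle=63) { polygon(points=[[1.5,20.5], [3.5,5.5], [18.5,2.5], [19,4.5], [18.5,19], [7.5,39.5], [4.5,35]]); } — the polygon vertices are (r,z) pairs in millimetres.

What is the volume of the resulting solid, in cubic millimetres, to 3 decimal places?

Profile (r,z), 7 vertices: (1.5,20.5) (3.5,5.5) (18.5,2.5) (19,4.5) (18.5,19) (7.5,39.5) (4.5,35)
edge 0: (1.5,20.5)→(3.5,5.5)  cross = 1.5·5.5 − 3.5·20.5 = -63.5000; (r_i+r_j)·cross = 5·-63.5000 = -317.5000
edge 1: (3.5,5.5)→(18.5,2.5)  cross = 3.5·2.5 − 18.5·5.5 = -93.0000; (r_i+r_j)·cross = 22·-93.0000 = -2046.0000
edge 2: (18.5,2.5)→(19,4.5)  cross = 18.5·4.5 − 19·2.5 = 35.7500; (r_i+r_j)·cross = 37.5·35.7500 = 1340.6250
edge 3: (19,4.5)→(18.5,19)  cross = 19·19 − 18.5·4.5 = 277.7500; (r_i+r_j)·cross = 37.5·277.7500 = 10415.6250
edge 4: (18.5,19)→(7.5,39.5)  cross = 18.5·39.5 − 7.5·19 = 588.2500; (r_i+r_j)·cross = 26·588.2500 = 15294.5000
edge 5: (7.5,39.5)→(4.5,35)  cross = 7.5·35 − 4.5·39.5 = 84.7500; (r_i+r_j)·cross = 12·84.7500 = 1017.0000
edge 6: (4.5,35)→(1.5,20.5)  cross = 4.5·20.5 − 1.5·35 = 39.7500; (r_i+r_j)·cross = 6·39.7500 = 238.5000
Σcross = 869.7500 → A = |Σcross|/2 = 434.8750 mm²
Σ(r_i+r_j)·cross = 25942.7500 → first moment M = |Σ|/6 = 4323.7917
R_c = M/A = 4323.7917/434.8750 = 9.9426 mm
θ = 63° = 1.099557 rad
V = θ·R_c·A = 1.099557·9.9426·434.8750 = 4754.257 mm³

Volume = 4754.257 mm³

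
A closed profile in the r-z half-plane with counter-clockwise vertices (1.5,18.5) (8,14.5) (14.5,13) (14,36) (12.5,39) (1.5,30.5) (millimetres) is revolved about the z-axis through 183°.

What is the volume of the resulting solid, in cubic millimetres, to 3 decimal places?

Volume = 6977.988 mm³

Profile (r,z), 6 vertices: (1.5,18.5) (8,14.5) (14.5,13) (14,36) (12.5,39) (1.5,30.5)
edge 0: (1.5,18.5)→(8,14.5)  cross = 1.5·14.5 − 8·18.5 = -126.2500; (r_i+r_j)·cross = 9.5·-126.2500 = -1199.3750
edge 1: (8,14.5)→(14.5,13)  cross = 8·13 − 14.5·14.5 = -106.2500; (r_i+r_j)·cross = 22.5·-106.2500 = -2390.6250
edge 2: (14.5,13)→(14,36)  cross = 14.5·36 − 14·13 = 340.0000; (r_i+r_j)·cross = 28.5·340.0000 = 9690.0000
edge 3: (14,36)→(12.5,39)  cross = 14·39 − 12.5·36 = 96.0000; (r_i+r_j)·cross = 26.5·96.0000 = 2544.0000
edge 4: (12.5,39)→(1.5,30.5)  cross = 12.5·30.5 − 1.5·39 = 322.7500; (r_i+r_j)·cross = 14·322.7500 = 4518.5000
edge 5: (1.5,30.5)→(1.5,18.5)  cross = 1.5·18.5 − 1.5·30.5 = -18.0000; (r_i+r_j)·cross = 3·-18.0000 = -54.0000
Σcross = 508.2500 → A = |Σcross|/2 = 254.1250 mm²
Σ(r_i+r_j)·cross = 13108.5000 → first moment M = |Σ|/6 = 2184.7500
R_c = M/A = 2184.7500/254.1250 = 8.5971 mm
θ = 183° = 3.193953 rad
V = θ·R_c·A = 3.193953·8.5971·254.1250 = 6977.988 mm³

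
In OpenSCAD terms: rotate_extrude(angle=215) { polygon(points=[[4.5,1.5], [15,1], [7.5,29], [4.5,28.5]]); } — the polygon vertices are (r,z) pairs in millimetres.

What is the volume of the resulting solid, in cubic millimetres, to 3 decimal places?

Volume = 5737.039 mm³

Profile (r,z), 4 vertices: (4.5,1.5) (15,1) (7.5,29) (4.5,28.5)
edge 0: (4.5,1.5)→(15,1)  cross = 4.5·1 − 15·1.5 = -18.0000; (r_i+r_j)·cross = 19.5·-18.0000 = -351.0000
edge 1: (15,1)→(7.5,29)  cross = 15·29 − 7.5·1 = 427.5000; (r_i+r_j)·cross = 22.5·427.5000 = 9618.7500
edge 2: (7.5,29)→(4.5,28.5)  cross = 7.5·28.5 − 4.5·29 = 83.2500; (r_i+r_j)·cross = 12·83.2500 = 999.0000
edge 3: (4.5,28.5)→(4.5,1.5)  cross = 4.5·1.5 − 4.5·28.5 = -121.5000; (r_i+r_j)·cross = 9·-121.5000 = -1093.5000
Σcross = 371.2500 → A = |Σcross|/2 = 185.6250 mm²
Σ(r_i+r_j)·cross = 9173.2500 → first moment M = |Σ|/6 = 1528.8750
R_c = M/A = 1528.8750/185.6250 = 8.2364 mm
θ = 215° = 3.752458 rad
V = θ·R_c·A = 3.752458·8.2364·185.6250 = 5737.039 mm³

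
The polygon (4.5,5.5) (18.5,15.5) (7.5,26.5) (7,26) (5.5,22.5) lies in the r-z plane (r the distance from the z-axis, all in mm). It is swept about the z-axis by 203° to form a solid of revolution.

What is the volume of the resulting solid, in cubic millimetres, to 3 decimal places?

Volume = 5076.555 mm³

Profile (r,z), 5 vertices: (4.5,5.5) (18.5,15.5) (7.5,26.5) (7,26) (5.5,22.5)
edge 0: (4.5,5.5)→(18.5,15.5)  cross = 4.5·15.5 − 18.5·5.5 = -32.0000; (r_i+r_j)·cross = 23·-32.0000 = -736.0000
edge 1: (18.5,15.5)→(7.5,26.5)  cross = 18.5·26.5 − 7.5·15.5 = 374.0000; (r_i+r_j)·cross = 26·374.0000 = 9724.0000
edge 2: (7.5,26.5)→(7,26)  cross = 7.5·26 − 7·26.5 = 9.5000; (r_i+r_j)·cross = 14.5·9.5000 = 137.7500
edge 3: (7,26)→(5.5,22.5)  cross = 7·22.5 − 5.5·26 = 14.5000; (r_i+r_j)·cross = 12.5·14.5000 = 181.2500
edge 4: (5.5,22.5)→(4.5,5.5)  cross = 5.5·5.5 − 4.5·22.5 = -71.0000; (r_i+r_j)·cross = 10·-71.0000 = -710.0000
Σcross = 295.0000 → A = |Σcross|/2 = 147.5000 mm²
Σ(r_i+r_j)·cross = 8597.0000 → first moment M = |Σ|/6 = 1432.8333
R_c = M/A = 1432.8333/147.5000 = 9.7141 mm
θ = 203° = 3.543018 rad
V = θ·R_c·A = 3.543018·9.7141·147.5000 = 5076.555 mm³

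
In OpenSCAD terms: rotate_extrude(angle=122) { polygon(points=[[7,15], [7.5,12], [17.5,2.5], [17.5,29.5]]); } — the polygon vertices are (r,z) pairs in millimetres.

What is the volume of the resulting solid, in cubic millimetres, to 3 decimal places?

Volume = 4512.345 mm³

Profile (r,z), 4 vertices: (7,15) (7.5,12) (17.5,2.5) (17.5,29.5)
edge 0: (7,15)→(7.5,12)  cross = 7·12 − 7.5·15 = -28.5000; (r_i+r_j)·cross = 14.5·-28.5000 = -413.2500
edge 1: (7.5,12)→(17.5,2.5)  cross = 7.5·2.5 − 17.5·12 = -191.2500; (r_i+r_j)·cross = 25·-191.2500 = -4781.2500
edge 2: (17.5,2.5)→(17.5,29.5)  cross = 17.5·29.5 − 17.5·2.5 = 472.5000; (r_i+r_j)·cross = 35·472.5000 = 16537.5000
edge 3: (17.5,29.5)→(7,15)  cross = 17.5·15 − 7·29.5 = 56.0000; (r_i+r_j)·cross = 24.5·56.0000 = 1372.0000
Σcross = 308.7500 → A = |Σcross|/2 = 154.3750 mm²
Σ(r_i+r_j)·cross = 12715.0000 → first moment M = |Σ|/6 = 2119.1667
R_c = M/A = 2119.1667/154.3750 = 13.7274 mm
θ = 122° = 2.129302 rad
V = θ·R_c·A = 2.129302·13.7274·154.3750 = 4512.345 mm³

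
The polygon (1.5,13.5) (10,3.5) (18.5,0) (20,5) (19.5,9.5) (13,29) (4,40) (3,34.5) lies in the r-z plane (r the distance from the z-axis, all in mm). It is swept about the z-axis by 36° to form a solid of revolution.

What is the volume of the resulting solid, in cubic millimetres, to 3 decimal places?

Volume = 2637.459 mm³

Profile (r,z), 8 vertices: (1.5,13.5) (10,3.5) (18.5,0) (20,5) (19.5,9.5) (13,29) (4,40) (3,34.5)
edge 0: (1.5,13.5)→(10,3.5)  cross = 1.5·3.5 − 10·13.5 = -129.7500; (r_i+r_j)·cross = 11.5·-129.7500 = -1492.1250
edge 1: (10,3.5)→(18.5,0)  cross = 10·0 − 18.5·3.5 = -64.7500; (r_i+r_j)·cross = 28.5·-64.7500 = -1845.3750
edge 2: (18.5,0)→(20,5)  cross = 18.5·5 − 20·0 = 92.5000; (r_i+r_j)·cross = 38.5·92.5000 = 3561.2500
edge 3: (20,5)→(19.5,9.5)  cross = 20·9.5 − 19.5·5 = 92.5000; (r_i+r_j)·cross = 39.5·92.5000 = 3653.7500
edge 4: (19.5,9.5)→(13,29)  cross = 19.5·29 − 13·9.5 = 442.0000; (r_i+r_j)·cross = 32.5·442.0000 = 14365.0000
edge 5: (13,29)→(4,40)  cross = 13·40 − 4·29 = 404.0000; (r_i+r_j)·cross = 17·404.0000 = 6868.0000
edge 6: (4,40)→(3,34.5)  cross = 4·34.5 − 3·40 = 18.0000; (r_i+r_j)·cross = 7·18.0000 = 126.0000
edge 7: (3,34.5)→(1.5,13.5)  cross = 3·13.5 − 1.5·34.5 = -11.2500; (r_i+r_j)·cross = 4.5·-11.2500 = -50.6250
Σcross = 843.2500 → A = |Σcross|/2 = 421.6250 mm²
Σ(r_i+r_j)·cross = 25185.8750 → first moment M = |Σ|/6 = 4197.6458
R_c = M/A = 4197.6458/421.6250 = 9.9559 mm
θ = 36° = 0.628319 rad
V = θ·R_c·A = 0.628319·9.9559·421.6250 = 2637.459 mm³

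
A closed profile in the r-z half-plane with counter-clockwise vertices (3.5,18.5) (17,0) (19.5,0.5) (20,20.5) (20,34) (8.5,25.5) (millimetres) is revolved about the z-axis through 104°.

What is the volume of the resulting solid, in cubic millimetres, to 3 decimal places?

Volume = 8220.364 mm³

Profile (r,z), 6 vertices: (3.5,18.5) (17,0) (19.5,0.5) (20,20.5) (20,34) (8.5,25.5)
edge 0: (3.5,18.5)→(17,0)  cross = 3.5·0 − 17·18.5 = -314.5000; (r_i+r_j)·cross = 20.5·-314.5000 = -6447.2500
edge 1: (17,0)→(19.5,0.5)  cross = 17·0.5 − 19.5·0 = 8.5000; (r_i+r_j)·cross = 36.5·8.5000 = 310.2500
edge 2: (19.5,0.5)→(20,20.5)  cross = 19.5·20.5 − 20·0.5 = 389.7500; (r_i+r_j)·cross = 39.5·389.7500 = 15395.1250
edge 3: (20,20.5)→(20,34)  cross = 20·34 − 20·20.5 = 270.0000; (r_i+r_j)·cross = 40·270.0000 = 10800.0000
edge 4: (20,34)→(8.5,25.5)  cross = 20·25.5 − 8.5·34 = 221.0000; (r_i+r_j)·cross = 28.5·221.0000 = 6298.5000
edge 5: (8.5,25.5)→(3.5,18.5)  cross = 8.5·18.5 − 3.5·25.5 = 68.0000; (r_i+r_j)·cross = 12·68.0000 = 816.0000
Σcross = 642.7500 → A = |Σcross|/2 = 321.3750 mm²
Σ(r_i+r_j)·cross = 27172.6250 → first moment M = |Σ|/6 = 4528.7708
R_c = M/A = 4528.7708/321.3750 = 14.0919 mm
θ = 104° = 1.815142 rad
V = θ·R_c·A = 1.815142·14.0919·321.3750 = 8220.364 mm³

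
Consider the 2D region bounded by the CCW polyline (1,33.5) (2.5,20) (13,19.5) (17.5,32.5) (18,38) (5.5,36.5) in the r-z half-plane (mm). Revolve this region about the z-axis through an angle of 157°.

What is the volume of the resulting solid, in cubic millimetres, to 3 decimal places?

Volume = 6078.147 mm³

Profile (r,z), 6 vertices: (1,33.5) (2.5,20) (13,19.5) (17.5,32.5) (18,38) (5.5,36.5)
edge 0: (1,33.5)→(2.5,20)  cross = 1·20 − 2.5·33.5 = -63.7500; (r_i+r_j)·cross = 3.5·-63.7500 = -223.1250
edge 1: (2.5,20)→(13,19.5)  cross = 2.5·19.5 − 13·20 = -211.2500; (r_i+r_j)·cross = 15.5·-211.2500 = -3274.3750
edge 2: (13,19.5)→(17.5,32.5)  cross = 13·32.5 − 17.5·19.5 = 81.2500; (r_i+r_j)·cross = 30.5·81.2500 = 2478.1250
edge 3: (17.5,32.5)→(18,38)  cross = 17.5·38 − 18·32.5 = 80.0000; (r_i+r_j)·cross = 35.5·80.0000 = 2840.0000
edge 4: (18,38)→(5.5,36.5)  cross = 18·36.5 − 5.5·38 = 448.0000; (r_i+r_j)·cross = 23.5·448.0000 = 10528.0000
edge 5: (5.5,36.5)→(1,33.5)  cross = 5.5·33.5 − 1·36.5 = 147.7500; (r_i+r_j)·cross = 6.5·147.7500 = 960.3750
Σcross = 482.0000 → A = |Σcross|/2 = 241.0000 mm²
Σ(r_i+r_j)·cross = 13309.0000 → first moment M = |Σ|/6 = 2218.1667
R_c = M/A = 2218.1667/241.0000 = 9.2040 mm
θ = 157° = 2.740167 rad
V = θ·R_c·A = 2.740167·9.2040·241.0000 = 6078.147 mm³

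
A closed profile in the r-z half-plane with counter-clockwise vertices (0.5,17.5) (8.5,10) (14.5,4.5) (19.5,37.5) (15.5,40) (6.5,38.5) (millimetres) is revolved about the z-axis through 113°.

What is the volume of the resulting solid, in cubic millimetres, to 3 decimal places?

Profile (r,z), 6 vertices: (0.5,17.5) (8.5,10) (14.5,4.5) (19.5,37.5) (15.5,40) (6.5,38.5)
edge 0: (0.5,17.5)→(8.5,10)  cross = 0.5·10 − 8.5·17.5 = -143.7500; (r_i+r_j)·cross = 9·-143.7500 = -1293.7500
edge 1: (8.5,10)→(14.5,4.5)  cross = 8.5·4.5 − 14.5·10 = -106.7500; (r_i+r_j)·cross = 23·-106.7500 = -2455.2500
edge 2: (14.5,4.5)→(19.5,37.5)  cross = 14.5·37.5 − 19.5·4.5 = 456.0000; (r_i+r_j)·cross = 34·456.0000 = 15504.0000
edge 3: (19.5,37.5)→(15.5,40)  cross = 19.5·40 − 15.5·37.5 = 198.7500; (r_i+r_j)·cross = 35·198.7500 = 6956.2500
edge 4: (15.5,40)→(6.5,38.5)  cross = 15.5·38.5 − 6.5·40 = 336.7500; (r_i+r_j)·cross = 22·336.7500 = 7408.5000
edge 5: (6.5,38.5)→(0.5,17.5)  cross = 6.5·17.5 − 0.5·38.5 = 94.5000; (r_i+r_j)·cross = 7·94.5000 = 661.5000
Σcross = 835.5000 → A = |Σcross|/2 = 417.7500 mm²
Σ(r_i+r_j)·cross = 26781.2500 → first moment M = |Σ|/6 = 4463.5417
R_c = M/A = 4463.5417/417.7500 = 10.6847 mm
θ = 113° = 1.972222 rad
V = θ·R_c·A = 1.972222·10.6847·417.7500 = 8803.095 mm³

Volume = 8803.095 mm³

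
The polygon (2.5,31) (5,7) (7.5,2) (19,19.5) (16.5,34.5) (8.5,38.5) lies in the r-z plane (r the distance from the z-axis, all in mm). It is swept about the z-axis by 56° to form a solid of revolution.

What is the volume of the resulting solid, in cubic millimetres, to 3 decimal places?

Volume = 3835.256 mm³

Profile (r,z), 6 vertices: (2.5,31) (5,7) (7.5,2) (19,19.5) (16.5,34.5) (8.5,38.5)
edge 0: (2.5,31)→(5,7)  cross = 2.5·7 − 5·31 = -137.5000; (r_i+r_j)·cross = 7.5·-137.5000 = -1031.2500
edge 1: (5,7)→(7.5,2)  cross = 5·2 − 7.5·7 = -42.5000; (r_i+r_j)·cross = 12.5·-42.5000 = -531.2500
edge 2: (7.5,2)→(19,19.5)  cross = 7.5·19.5 − 19·2 = 108.2500; (r_i+r_j)·cross = 26.5·108.2500 = 2868.6250
edge 3: (19,19.5)→(16.5,34.5)  cross = 19·34.5 − 16.5·19.5 = 333.7500; (r_i+r_j)·cross = 35.5·333.7500 = 11848.1250
edge 4: (16.5,34.5)→(8.5,38.5)  cross = 16.5·38.5 − 8.5·34.5 = 342.0000; (r_i+r_j)·cross = 25·342.0000 = 8550.0000
edge 5: (8.5,38.5)→(2.5,31)  cross = 8.5·31 − 2.5·38.5 = 167.2500; (r_i+r_j)·cross = 11·167.2500 = 1839.7500
Σcross = 771.2500 → A = |Σcross|/2 = 385.6250 mm²
Σ(r_i+r_j)·cross = 23544.0000 → first moment M = |Σ|/6 = 3924.0000
R_c = M/A = 3924.0000/385.6250 = 10.1757 mm
θ = 56° = 0.977384 rad
V = θ·R_c·A = 0.977384·10.1757·385.6250 = 3835.256 mm³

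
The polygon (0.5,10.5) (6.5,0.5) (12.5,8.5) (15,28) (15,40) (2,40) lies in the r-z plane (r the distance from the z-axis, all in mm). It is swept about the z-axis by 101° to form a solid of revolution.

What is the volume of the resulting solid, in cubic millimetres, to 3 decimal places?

Profile (r,z), 6 vertices: (0.5,10.5) (6.5,0.5) (12.5,8.5) (15,28) (15,40) (2,40)
edge 0: (0.5,10.5)→(6.5,0.5)  cross = 0.5·0.5 − 6.5·10.5 = -68.0000; (r_i+r_j)·cross = 7·-68.0000 = -476.0000
edge 1: (6.5,0.5)→(12.5,8.5)  cross = 6.5·8.5 − 12.5·0.5 = 49.0000; (r_i+r_j)·cross = 19·49.0000 = 931.0000
edge 2: (12.5,8.5)→(15,28)  cross = 12.5·28 − 15·8.5 = 222.5000; (r_i+r_j)·cross = 27.5·222.5000 = 6118.7500
edge 3: (15,28)→(15,40)  cross = 15·40 − 15·28 = 180.0000; (r_i+r_j)·cross = 30·180.0000 = 5400.0000
edge 4: (15,40)→(2,40)  cross = 15·40 − 2·40 = 520.0000; (r_i+r_j)·cross = 17·520.0000 = 8840.0000
edge 5: (2,40)→(0.5,10.5)  cross = 2·10.5 − 0.5·40 = 1.0000; (r_i+r_j)·cross = 2.5·1.0000 = 2.5000
Σcross = 904.5000 → A = |Σcross|/2 = 452.2500 mm²
Σ(r_i+r_j)·cross = 20816.2500 → first moment M = |Σ|/6 = 3469.3750
R_c = M/A = 3469.3750/452.2500 = 7.6714 mm
θ = 101° = 1.762783 rad
V = θ·R_c·A = 1.762783·7.6714·452.2500 = 6115.754 mm³

Volume = 6115.754 mm³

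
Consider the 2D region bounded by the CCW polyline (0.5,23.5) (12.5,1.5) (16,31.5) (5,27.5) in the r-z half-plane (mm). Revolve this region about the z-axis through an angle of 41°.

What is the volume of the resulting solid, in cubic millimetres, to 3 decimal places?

Profile (r,z), 4 vertices: (0.5,23.5) (12.5,1.5) (16,31.5) (5,27.5)
edge 0: (0.5,23.5)→(12.5,1.5)  cross = 0.5·1.5 − 12.5·23.5 = -293.0000; (r_i+r_j)·cross = 13·-293.0000 = -3809.0000
edge 1: (12.5,1.5)→(16,31.5)  cross = 12.5·31.5 − 16·1.5 = 369.7500; (r_i+r_j)·cross = 28.5·369.7500 = 10537.8750
edge 2: (16,31.5)→(5,27.5)  cross = 16·27.5 − 5·31.5 = 282.5000; (r_i+r_j)·cross = 21·282.5000 = 5932.5000
edge 3: (5,27.5)→(0.5,23.5)  cross = 5·23.5 − 0.5·27.5 = 103.7500; (r_i+r_j)·cross = 5.5·103.7500 = 570.6250
Σcross = 463.0000 → A = |Σcross|/2 = 231.5000 mm²
Σ(r_i+r_j)·cross = 13232.0000 → first moment M = |Σ|/6 = 2205.3333
R_c = M/A = 2205.3333/231.5000 = 9.5263 mm
θ = 41° = 0.715585 rad
V = θ·R_c·A = 0.715585·9.5263·231.5000 = 1578.103 mm³

Volume = 1578.103 mm³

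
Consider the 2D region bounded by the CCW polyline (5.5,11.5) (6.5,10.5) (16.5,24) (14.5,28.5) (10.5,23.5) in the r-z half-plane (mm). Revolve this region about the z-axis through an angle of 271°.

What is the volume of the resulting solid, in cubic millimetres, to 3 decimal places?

Profile (r,z), 5 vertices: (5.5,11.5) (6.5,10.5) (16.5,24) (14.5,28.5) (10.5,23.5)
edge 0: (5.5,11.5)→(6.5,10.5)  cross = 5.5·10.5 − 6.5·11.5 = -17.0000; (r_i+r_j)·cross = 12·-17.0000 = -204.0000
edge 1: (6.5,10.5)→(16.5,24)  cross = 6.5·24 − 16.5·10.5 = -17.2500; (r_i+r_j)·cross = 23·-17.2500 = -396.7500
edge 2: (16.5,24)→(14.5,28.5)  cross = 16.5·28.5 − 14.5·24 = 122.2500; (r_i+r_j)·cross = 31·122.2500 = 3789.7500
edge 3: (14.5,28.5)→(10.5,23.5)  cross = 14.5·23.5 − 10.5·28.5 = 41.5000; (r_i+r_j)·cross = 25·41.5000 = 1037.5000
edge 4: (10.5,23.5)→(5.5,11.5)  cross = 10.5·11.5 − 5.5·23.5 = -8.5000; (r_i+r_j)·cross = 16·-8.5000 = -136.0000
Σcross = 121.0000 → A = |Σcross|/2 = 60.5000 mm²
Σ(r_i+r_j)·cross = 4090.5000 → first moment M = |Σ|/6 = 681.7500
R_c = M/A = 681.7500/60.5000 = 11.2686 mm
θ = 271° = 4.729842 rad
V = θ·R_c·A = 4.729842·11.2686·60.5000 = 3224.570 mm³

Volume = 3224.570 mm³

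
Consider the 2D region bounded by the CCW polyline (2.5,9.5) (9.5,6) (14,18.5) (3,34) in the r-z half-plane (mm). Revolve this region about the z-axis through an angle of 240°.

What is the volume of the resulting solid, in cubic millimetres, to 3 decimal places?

Profile (r,z), 4 vertices: (2.5,9.5) (9.5,6) (14,18.5) (3,34)
edge 0: (2.5,9.5)→(9.5,6)  cross = 2.5·6 − 9.5·9.5 = -75.2500; (r_i+r_j)·cross = 12·-75.2500 = -903.0000
edge 1: (9.5,6)→(14,18.5)  cross = 9.5·18.5 − 14·6 = 91.7500; (r_i+r_j)·cross = 23.5·91.7500 = 2156.1250
edge 2: (14,18.5)→(3,34)  cross = 14·34 − 3·18.5 = 420.5000; (r_i+r_j)·cross = 17·420.5000 = 7148.5000
edge 3: (3,34)→(2.5,9.5)  cross = 3·9.5 − 2.5·34 = -56.5000; (r_i+r_j)·cross = 5.5·-56.5000 = -310.7500
Σcross = 380.5000 → A = |Σcross|/2 = 190.2500 mm²
Σ(r_i+r_j)·cross = 8090.8750 → first moment M = |Σ|/6 = 1348.4792
R_c = M/A = 1348.4792/190.2500 = 7.0879 mm
θ = 240° = 4.188790 rad
V = θ·R_c·A = 4.188790·7.0879·190.2500 = 5648.496 mm³

Volume = 5648.496 mm³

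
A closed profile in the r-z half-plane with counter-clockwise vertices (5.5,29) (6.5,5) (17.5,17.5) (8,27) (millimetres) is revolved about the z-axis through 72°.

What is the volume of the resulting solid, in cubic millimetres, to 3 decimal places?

Profile (r,z), 4 vertices: (5.5,29) (6.5,5) (17.5,17.5) (8,27)
edge 0: (5.5,29)→(6.5,5)  cross = 5.5·5 − 6.5·29 = -161.0000; (r_i+r_j)·cross = 12·-161.0000 = -1932.0000
edge 1: (6.5,5)→(17.5,17.5)  cross = 6.5·17.5 − 17.5·5 = 26.2500; (r_i+r_j)·cross = 24·26.2500 = 630.0000
edge 2: (17.5,17.5)→(8,27)  cross = 17.5·27 − 8·17.5 = 332.5000; (r_i+r_j)·cross = 25.5·332.5000 = 8478.7500
edge 3: (8,27)→(5.5,29)  cross = 8·29 − 5.5·27 = 83.5000; (r_i+r_j)·cross = 13.5·83.5000 = 1127.2500
Σcross = 281.2500 → A = |Σcross|/2 = 140.6250 mm²
Σ(r_i+r_j)·cross = 8304.0000 → first moment M = |Σ|/6 = 1384.0000
R_c = M/A = 1384.0000/140.6250 = 9.8418 mm
θ = 72° = 1.256637 rad
V = θ·R_c·A = 1.256637·9.8418·140.6250 = 1739.186 mm³

Volume = 1739.186 mm³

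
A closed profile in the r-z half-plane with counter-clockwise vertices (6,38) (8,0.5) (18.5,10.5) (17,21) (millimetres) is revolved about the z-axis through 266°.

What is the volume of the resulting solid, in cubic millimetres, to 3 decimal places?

Profile (r,z), 4 vertices: (6,38) (8,0.5) (18.5,10.5) (17,21)
edge 0: (6,38)→(8,0.5)  cross = 6·0.5 − 8·38 = -301.0000; (r_i+r_j)·cross = 14·-301.0000 = -4214.0000
edge 1: (8,0.5)→(18.5,10.5)  cross = 8·10.5 − 18.5·0.5 = 74.7500; (r_i+r_j)·cross = 26.5·74.7500 = 1980.8750
edge 2: (18.5,10.5)→(17,21)  cross = 18.5·21 − 17·10.5 = 210.0000; (r_i+r_j)·cross = 35.5·210.0000 = 7455.0000
edge 3: (17,21)→(6,38)  cross = 17·38 − 6·21 = 520.0000; (r_i+r_j)·cross = 23·520.0000 = 11960.0000
Σcross = 503.7500 → A = |Σcross|/2 = 251.8750 mm²
Σ(r_i+r_j)·cross = 17181.8750 → first moment M = |Σ|/6 = 2863.6458
R_c = M/A = 2863.6458/251.8750 = 11.3693 mm
θ = 266° = 4.642576 rad
V = θ·R_c·A = 4.642576·11.3693·251.8750 = 13294.693 mm³

Volume = 13294.693 mm³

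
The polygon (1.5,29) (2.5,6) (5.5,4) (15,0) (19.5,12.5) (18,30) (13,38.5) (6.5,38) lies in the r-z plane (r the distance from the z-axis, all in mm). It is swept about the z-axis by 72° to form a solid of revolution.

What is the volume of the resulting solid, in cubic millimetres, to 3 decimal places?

Volume = 7015.988 mm³

Profile (r,z), 8 vertices: (1.5,29) (2.5,6) (5.5,4) (15,0) (19.5,12.5) (18,30) (13,38.5) (6.5,38)
edge 0: (1.5,29)→(2.5,6)  cross = 1.5·6 − 2.5·29 = -63.5000; (r_i+r_j)·cross = 4·-63.5000 = -254.0000
edge 1: (2.5,6)→(5.5,4)  cross = 2.5·4 − 5.5·6 = -23.0000; (r_i+r_j)·cross = 8·-23.0000 = -184.0000
edge 2: (5.5,4)→(15,0)  cross = 5.5·0 − 15·4 = -60.0000; (r_i+r_j)·cross = 20.5·-60.0000 = -1230.0000
edge 3: (15,0)→(19.5,12.5)  cross = 15·12.5 − 19.5·0 = 187.5000; (r_i+r_j)·cross = 34.5·187.5000 = 6468.7500
edge 4: (19.5,12.5)→(18,30)  cross = 19.5·30 − 18·12.5 = 360.0000; (r_i+r_j)·cross = 37.5·360.0000 = 13500.0000
edge 5: (18,30)→(13,38.5)  cross = 18·38.5 − 13·30 = 303.0000; (r_i+r_j)·cross = 31·303.0000 = 9393.0000
edge 6: (13,38.5)→(6.5,38)  cross = 13·38 − 6.5·38.5 = 243.7500; (r_i+r_j)·cross = 19.5·243.7500 = 4753.1250
edge 7: (6.5,38)→(1.5,29)  cross = 6.5·29 − 1.5·38 = 131.5000; (r_i+r_j)·cross = 8·131.5000 = 1052.0000
Σcross = 1079.2500 → A = |Σcross|/2 = 539.6250 mm²
Σ(r_i+r_j)·cross = 33498.8750 → first moment M = |Σ|/6 = 5583.1458
R_c = M/A = 5583.1458/539.6250 = 10.3463 mm
θ = 72° = 1.256637 rad
V = θ·R_c·A = 1.256637·10.3463·539.6250 = 7015.988 mm³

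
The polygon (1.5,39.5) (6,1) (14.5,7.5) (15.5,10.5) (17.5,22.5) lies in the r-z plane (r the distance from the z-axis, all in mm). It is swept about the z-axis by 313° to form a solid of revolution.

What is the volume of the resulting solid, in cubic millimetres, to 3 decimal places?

Volume = 16276.197 mm³

Profile (r,z), 5 vertices: (1.5,39.5) (6,1) (14.5,7.5) (15.5,10.5) (17.5,22.5)
edge 0: (1.5,39.5)→(6,1)  cross = 1.5·1 − 6·39.5 = -235.5000; (r_i+r_j)·cross = 7.5·-235.5000 = -1766.2500
edge 1: (6,1)→(14.5,7.5)  cross = 6·7.5 − 14.5·1 = 30.5000; (r_i+r_j)·cross = 20.5·30.5000 = 625.2500
edge 2: (14.5,7.5)→(15.5,10.5)  cross = 14.5·10.5 − 15.5·7.5 = 36.0000; (r_i+r_j)·cross = 30·36.0000 = 1080.0000
edge 3: (15.5,10.5)→(17.5,22.5)  cross = 15.5·22.5 − 17.5·10.5 = 165.0000; (r_i+r_j)·cross = 33·165.0000 = 5445.0000
edge 4: (17.5,22.5)→(1.5,39.5)  cross = 17.5·39.5 − 1.5·22.5 = 657.5000; (r_i+r_j)·cross = 19·657.5000 = 12492.5000
Σcross = 653.5000 → A = |Σcross|/2 = 326.7500 mm²
Σ(r_i+r_j)·cross = 17876.5000 → first moment M = |Σ|/6 = 2979.4167
R_c = M/A = 2979.4167/326.7500 = 9.1183 mm
θ = 313° = 5.462881 rad
V = θ·R_c·A = 5.462881·9.1183·326.7500 = 16276.197 mm³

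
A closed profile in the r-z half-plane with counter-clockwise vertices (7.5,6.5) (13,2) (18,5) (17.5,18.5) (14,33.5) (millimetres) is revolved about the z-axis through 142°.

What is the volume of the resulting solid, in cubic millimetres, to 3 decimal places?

Profile (r,z), 5 vertices: (7.5,6.5) (13,2) (18,5) (17.5,18.5) (14,33.5)
edge 0: (7.5,6.5)→(13,2)  cross = 7.5·2 − 13·6.5 = -69.5000; (r_i+r_j)·cross = 20.5·-69.5000 = -1424.7500
edge 1: (13,2)→(18,5)  cross = 13·5 − 18·2 = 29.0000; (r_i+r_j)·cross = 31·29.0000 = 899.0000
edge 2: (18,5)→(17.5,18.5)  cross = 18·18.5 − 17.5·5 = 245.5000; (r_i+r_j)·cross = 35.5·245.5000 = 8715.2500
edge 3: (17.5,18.5)→(14,33.5)  cross = 17.5·33.5 − 14·18.5 = 327.2500; (r_i+r_j)·cross = 31.5·327.2500 = 10308.3750
edge 4: (14,33.5)→(7.5,6.5)  cross = 14·6.5 − 7.5·33.5 = -160.2500; (r_i+r_j)·cross = 21.5·-160.2500 = -3445.3750
Σcross = 372.0000 → A = |Σcross|/2 = 186.0000 mm²
Σ(r_i+r_j)·cross = 15052.5000 → first moment M = |Σ|/6 = 2508.7500
R_c = M/A = 2508.7500/186.0000 = 13.4879 mm
θ = 142° = 2.478368 rad
V = θ·R_c·A = 2.478368·13.4879·186.0000 = 6217.605 mm³

Volume = 6217.605 mm³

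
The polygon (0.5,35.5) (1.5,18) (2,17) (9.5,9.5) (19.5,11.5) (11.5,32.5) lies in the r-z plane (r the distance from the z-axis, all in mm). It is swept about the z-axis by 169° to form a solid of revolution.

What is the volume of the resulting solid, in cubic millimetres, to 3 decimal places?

Profile (r,z), 6 vertices: (0.5,35.5) (1.5,18) (2,17) (9.5,9.5) (19.5,11.5) (11.5,32.5)
edge 0: (0.5,35.5)→(1.5,18)  cross = 0.5·18 − 1.5·35.5 = -44.2500; (r_i+r_j)·cross = 2·-44.2500 = -88.5000
edge 1: (1.5,18)→(2,17)  cross = 1.5·17 − 2·18 = -10.5000; (r_i+r_j)·cross = 3.5·-10.5000 = -36.7500
edge 2: (2,17)→(9.5,9.5)  cross = 2·9.5 − 9.5·17 = -142.5000; (r_i+r_j)·cross = 11.5·-142.5000 = -1638.7500
edge 3: (9.5,9.5)→(19.5,11.5)  cross = 9.5·11.5 − 19.5·9.5 = -76.0000; (r_i+r_j)·cross = 29·-76.0000 = -2204.0000
edge 4: (19.5,11.5)→(11.5,32.5)  cross = 19.5·32.5 − 11.5·11.5 = 501.5000; (r_i+r_j)·cross = 31·501.5000 = 15546.5000
edge 5: (11.5,32.5)→(0.5,35.5)  cross = 11.5·35.5 − 0.5·32.5 = 392.0000; (r_i+r_j)·cross = 12·392.0000 = 4704.0000
Σcross = 620.2500 → A = |Σcross|/2 = 310.1250 mm²
Σ(r_i+r_j)·cross = 16282.5000 → first moment M = |Σ|/6 = 2713.7500
R_c = M/A = 2713.7500/310.1250 = 8.7505 mm
θ = 169° = 2.949606 rad
V = θ·R_c·A = 2.949606·8.7505·310.1250 = 8004.494 mm³

Volume = 8004.494 mm³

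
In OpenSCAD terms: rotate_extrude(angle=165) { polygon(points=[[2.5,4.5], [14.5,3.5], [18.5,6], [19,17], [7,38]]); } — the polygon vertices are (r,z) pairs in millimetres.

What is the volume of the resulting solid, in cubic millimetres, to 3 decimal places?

Volume = 10735.509 mm³

Profile (r,z), 5 vertices: (2.5,4.5) (14.5,3.5) (18.5,6) (19,17) (7,38)
edge 0: (2.5,4.5)→(14.5,3.5)  cross = 2.5·3.5 − 14.5·4.5 = -56.5000; (r_i+r_j)·cross = 17·-56.5000 = -960.5000
edge 1: (14.5,3.5)→(18.5,6)  cross = 14.5·6 − 18.5·3.5 = 22.2500; (r_i+r_j)·cross = 33·22.2500 = 734.2500
edge 2: (18.5,6)→(19,17)  cross = 18.5·17 − 19·6 = 200.5000; (r_i+r_j)·cross = 37.5·200.5000 = 7518.7500
edge 3: (19,17)→(7,38)  cross = 19·38 − 7·17 = 603.0000; (r_i+r_j)·cross = 26·603.0000 = 15678.0000
edge 4: (7,38)→(2.5,4.5)  cross = 7·4.5 − 2.5·38 = -63.5000; (r_i+r_j)·cross = 9.5·-63.5000 = -603.2500
Σcross = 705.7500 → A = |Σcross|/2 = 352.8750 mm²
Σ(r_i+r_j)·cross = 22367.2500 → first moment M = |Σ|/6 = 3727.8750
R_c = M/A = 3727.8750/352.8750 = 10.5643 mm
θ = 165° = 2.879793 rad
V = θ·R_c·A = 2.879793·10.5643·352.8750 = 10735.509 mm³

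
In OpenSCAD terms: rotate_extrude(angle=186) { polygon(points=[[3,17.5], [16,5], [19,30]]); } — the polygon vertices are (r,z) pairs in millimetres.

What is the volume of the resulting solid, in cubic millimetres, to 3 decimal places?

Volume = 7452.992 mm³

Profile (r,z), 3 vertices: (3,17.5) (16,5) (19,30)
edge 0: (3,17.5)→(16,5)  cross = 3·5 − 16·17.5 = -265.0000; (r_i+r_j)·cross = 19·-265.0000 = -5035.0000
edge 1: (16,5)→(19,30)  cross = 16·30 − 19·5 = 385.0000; (r_i+r_j)·cross = 35·385.0000 = 13475.0000
edge 2: (19,30)→(3,17.5)  cross = 19·17.5 − 3·30 = 242.5000; (r_i+r_j)·cross = 22·242.5000 = 5335.0000
Σcross = 362.5000 → A = |Σcross|/2 = 181.2500 mm²
Σ(r_i+r_j)·cross = 13775.0000 → first moment M = |Σ|/6 = 2295.8333
R_c = M/A = 2295.8333/181.2500 = 12.6667 mm
θ = 186° = 3.246312 rad
V = θ·R_c·A = 3.246312·12.6667·181.2500 = 7452.992 mm³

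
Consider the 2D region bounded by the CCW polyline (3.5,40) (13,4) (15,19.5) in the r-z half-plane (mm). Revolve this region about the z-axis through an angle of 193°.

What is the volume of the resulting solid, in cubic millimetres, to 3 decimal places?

Volume = 3877.337 mm³

Profile (r,z), 3 vertices: (3.5,40) (13,4) (15,19.5)
edge 0: (3.5,40)→(13,4)  cross = 3.5·4 − 13·40 = -506.0000; (r_i+r_j)·cross = 16.5·-506.0000 = -8349.0000
edge 1: (13,4)→(15,19.5)  cross = 13·19.5 − 15·4 = 193.5000; (r_i+r_j)·cross = 28·193.5000 = 5418.0000
edge 2: (15,19.5)→(3.5,40)  cross = 15·40 − 3.5·19.5 = 531.7500; (r_i+r_j)·cross = 18.5·531.7500 = 9837.3750
Σcross = 219.2500 → A = |Σcross|/2 = 109.6250 mm²
Σ(r_i+r_j)·cross = 6906.3750 → first moment M = |Σ|/6 = 1151.0625
R_c = M/A = 1151.0625/109.6250 = 10.5000 mm
θ = 193° = 3.368485 rad
V = θ·R_c·A = 3.368485·10.5000·109.6250 = 3877.337 mm³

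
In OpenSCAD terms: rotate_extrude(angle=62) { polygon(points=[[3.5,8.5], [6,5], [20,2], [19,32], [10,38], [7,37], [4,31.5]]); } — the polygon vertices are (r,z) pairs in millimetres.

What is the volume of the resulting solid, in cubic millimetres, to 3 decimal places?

Volume = 6226.314 mm³

Profile (r,z), 7 vertices: (3.5,8.5) (6,5) (20,2) (19,32) (10,38) (7,37) (4,31.5)
edge 0: (3.5,8.5)→(6,5)  cross = 3.5·5 − 6·8.5 = -33.5000; (r_i+r_j)·cross = 9.5·-33.5000 = -318.2500
edge 1: (6,5)→(20,2)  cross = 6·2 − 20·5 = -88.0000; (r_i+r_j)·cross = 26·-88.0000 = -2288.0000
edge 2: (20,2)→(19,32)  cross = 20·32 − 19·2 = 602.0000; (r_i+r_j)·cross = 39·602.0000 = 23478.0000
edge 3: (19,32)→(10,38)  cross = 19·38 − 10·32 = 402.0000; (r_i+r_j)·cross = 29·402.0000 = 11658.0000
edge 4: (10,38)→(7,37)  cross = 10·37 − 7·38 = 104.0000; (r_i+r_j)·cross = 17·104.0000 = 1768.0000
edge 5: (7,37)→(4,31.5)  cross = 7·31.5 − 4·37 = 72.5000; (r_i+r_j)·cross = 11·72.5000 = 797.5000
edge 6: (4,31.5)→(3.5,8.5)  cross = 4·8.5 − 3.5·31.5 = -76.2500; (r_i+r_j)·cross = 7.5·-76.2500 = -571.8750
Σcross = 982.7500 → A = |Σcross|/2 = 491.3750 mm²
Σ(r_i+r_j)·cross = 34523.3750 → first moment M = |Σ|/6 = 5753.8958
R_c = M/A = 5753.8958/491.3750 = 11.7098 mm
θ = 62° = 1.082104 rad
V = θ·R_c·A = 1.082104·11.7098·491.3750 = 6226.314 mm³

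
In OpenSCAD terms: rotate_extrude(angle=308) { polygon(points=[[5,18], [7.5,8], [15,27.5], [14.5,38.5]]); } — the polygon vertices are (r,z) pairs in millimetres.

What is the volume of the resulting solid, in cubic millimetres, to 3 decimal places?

Volume = 6595.878 mm³

Profile (r,z), 4 vertices: (5,18) (7.5,8) (15,27.5) (14.5,38.5)
edge 0: (5,18)→(7.5,8)  cross = 5·8 − 7.5·18 = -95.0000; (r_i+r_j)·cross = 12.5·-95.0000 = -1187.5000
edge 1: (7.5,8)→(15,27.5)  cross = 7.5·27.5 − 15·8 = 86.2500; (r_i+r_j)·cross = 22.5·86.2500 = 1940.6250
edge 2: (15,27.5)→(14.5,38.5)  cross = 15·38.5 − 14.5·27.5 = 178.7500; (r_i+r_j)·cross = 29.5·178.7500 = 5273.1250
edge 3: (14.5,38.5)→(5,18)  cross = 14.5·18 − 5·38.5 = 68.5000; (r_i+r_j)·cross = 19.5·68.5000 = 1335.7500
Σcross = 238.5000 → A = |Σcross|/2 = 119.2500 mm²
Σ(r_i+r_j)·cross = 7362.0000 → first moment M = |Σ|/6 = 1227.0000
R_c = M/A = 1227.0000/119.2500 = 10.2893 mm
θ = 308° = 5.375614 rad
V = θ·R_c·A = 5.375614·10.2893·119.2500 = 6595.878 mm³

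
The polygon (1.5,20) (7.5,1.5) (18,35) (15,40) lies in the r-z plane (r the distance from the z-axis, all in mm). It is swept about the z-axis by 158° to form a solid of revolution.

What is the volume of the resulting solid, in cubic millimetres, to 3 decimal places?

Profile (r,z), 4 vertices: (1.5,20) (7.5,1.5) (18,35) (15,40)
edge 0: (1.5,20)→(7.5,1.5)  cross = 1.5·1.5 − 7.5·20 = -147.7500; (r_i+r_j)·cross = 9·-147.7500 = -1329.7500
edge 1: (7.5,1.5)→(18,35)  cross = 7.5·35 − 18·1.5 = 235.5000; (r_i+r_j)·cross = 25.5·235.5000 = 6005.2500
edge 2: (18,35)→(15,40)  cross = 18·40 − 15·35 = 195.0000; (r_i+r_j)·cross = 33·195.0000 = 6435.0000
edge 3: (15,40)→(1.5,20)  cross = 15·20 − 1.5·40 = 240.0000; (r_i+r_j)·cross = 16.5·240.0000 = 3960.0000
Σcross = 522.7500 → A = |Σcross|/2 = 261.3750 mm²
Σ(r_i+r_j)·cross = 15070.5000 → first moment M = |Σ|/6 = 2511.7500
R_c = M/A = 2511.7500/261.3750 = 9.6098 mm
θ = 158° = 2.757620 rad
V = θ·R_c·A = 2.757620·9.6098·261.3750 = 6926.453 mm³

Volume = 6926.453 mm³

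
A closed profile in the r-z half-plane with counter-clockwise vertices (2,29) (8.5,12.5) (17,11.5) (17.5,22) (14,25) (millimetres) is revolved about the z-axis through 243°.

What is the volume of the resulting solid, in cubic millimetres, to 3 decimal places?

Profile (r,z), 5 vertices: (2,29) (8.5,12.5) (17,11.5) (17.5,22) (14,25)
edge 0: (2,29)→(8.5,12.5)  cross = 2·12.5 − 8.5·29 = -221.5000; (r_i+r_j)·cross = 10.5·-221.5000 = -2325.7500
edge 1: (8.5,12.5)→(17,11.5)  cross = 8.5·11.5 − 17·12.5 = -114.7500; (r_i+r_j)·cross = 25.5·-114.7500 = -2926.1250
edge 2: (17,11.5)→(17.5,22)  cross = 17·22 − 17.5·11.5 = 172.7500; (r_i+r_j)·cross = 34.5·172.7500 = 5959.8750
edge 3: (17.5,22)→(14,25)  cross = 17.5·25 − 14·22 = 129.5000; (r_i+r_j)·cross = 31.5·129.5000 = 4079.2500
edge 4: (14,25)→(2,29)  cross = 14·29 − 2·25 = 356.0000; (r_i+r_j)·cross = 16·356.0000 = 5696.0000
Σcross = 322.0000 → A = |Σcross|/2 = 161.0000 mm²
Σ(r_i+r_j)·cross = 10483.2500 → first moment M = |Σ|/6 = 1747.2083
R_c = M/A = 1747.2083/161.0000 = 10.8522 mm
θ = 243° = 4.241150 rad
V = θ·R_c·A = 4.241150·10.8522·161.0000 = 7410.173 mm³

Volume = 7410.173 mm³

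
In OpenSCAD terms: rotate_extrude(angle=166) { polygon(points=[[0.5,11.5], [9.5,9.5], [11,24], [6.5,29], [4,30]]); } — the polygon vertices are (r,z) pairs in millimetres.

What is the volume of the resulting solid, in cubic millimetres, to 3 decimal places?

Volume = 2563.218 mm³

Profile (r,z), 5 vertices: (0.5,11.5) (9.5,9.5) (11,24) (6.5,29) (4,30)
edge 0: (0.5,11.5)→(9.5,9.5)  cross = 0.5·9.5 − 9.5·11.5 = -104.5000; (r_i+r_j)·cross = 10·-104.5000 = -1045.0000
edge 1: (9.5,9.5)→(11,24)  cross = 9.5·24 − 11·9.5 = 123.5000; (r_i+r_j)·cross = 20.5·123.5000 = 2531.7500
edge 2: (11,24)→(6.5,29)  cross = 11·29 − 6.5·24 = 163.0000; (r_i+r_j)·cross = 17.5·163.0000 = 2852.5000
edge 3: (6.5,29)→(4,30)  cross = 6.5·30 − 4·29 = 79.0000; (r_i+r_j)·cross = 10.5·79.0000 = 829.5000
edge 4: (4,30)→(0.5,11.5)  cross = 4·11.5 − 0.5·30 = 31.0000; (r_i+r_j)·cross = 4.5·31.0000 = 139.5000
Σcross = 292.0000 → A = |Σcross|/2 = 146.0000 mm²
Σ(r_i+r_j)·cross = 5308.2500 → first moment M = |Σ|/6 = 884.7083
R_c = M/A = 884.7083/146.0000 = 6.0596 mm
θ = 166° = 2.897247 rad
V = θ·R_c·A = 2.897247·6.0596·146.0000 = 2563.218 mm³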